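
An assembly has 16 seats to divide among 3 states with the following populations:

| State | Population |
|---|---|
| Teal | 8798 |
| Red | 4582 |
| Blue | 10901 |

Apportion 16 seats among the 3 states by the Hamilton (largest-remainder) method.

Total 24281; standard divisor 24281/16 ≈ 1517.562.
Standard quotas: Teal 5.7975, Red 3.0193, Blue 7.1832.
Lower quotas: Teal 5, Red 3, Blue 7 (sum 15, leaving 1 seat).
Remainders in descending order: Teal 0.7975, Blue 0.1832, Red 0.0193.
The surplus seat goes to Teal.

Teal=6; Red=3; Blue=7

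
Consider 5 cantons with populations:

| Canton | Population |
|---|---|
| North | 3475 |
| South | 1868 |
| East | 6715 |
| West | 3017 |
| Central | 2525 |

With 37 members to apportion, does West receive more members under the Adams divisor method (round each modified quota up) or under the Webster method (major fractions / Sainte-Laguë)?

Adams: North 7, South 4, East 14, West 6, Central 6.
Webster: North 7, South 4, East 14, West 7, Central 5.
West gets 6 under Adams and 7 under Webster.

Webster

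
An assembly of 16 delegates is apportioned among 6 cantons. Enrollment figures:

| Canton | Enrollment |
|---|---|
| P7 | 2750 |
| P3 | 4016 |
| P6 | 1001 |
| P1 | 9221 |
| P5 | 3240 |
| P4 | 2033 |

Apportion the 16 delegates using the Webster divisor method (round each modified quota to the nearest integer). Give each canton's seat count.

Standard divisor 22261/16 ≈ 1391.312; standard quotas: P7 1.977, P3 2.886, P6 0.719, P1 6.628, P5 2.329, P4 1.461.
Rounding to the nearest integer gives P7 2, P3 3, P6 1, P1 7, P5 2, P4 1 — total 16, matching the house size, so no adjustment is needed.

P7 2; P3 3; P6 1; P1 7; P5 2; P4 1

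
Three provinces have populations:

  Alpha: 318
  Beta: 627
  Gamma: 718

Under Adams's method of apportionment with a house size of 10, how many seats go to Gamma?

4

Standard divisor 1663/10 ≈ 166.3; standard quotas: Alpha 1.912, Beta 3.770, Gamma 4.317.
Rounding up gives 2, 4, 5 = 11 seats, so the divisor must be adjusted.
With modified divisor 200: modified quotas Alpha 1.590, Beta 3.135, Gamma 3.590.
Rounding up: Alpha 2, Beta 4, Gamma 4 (total 10).
Gamma receives 4.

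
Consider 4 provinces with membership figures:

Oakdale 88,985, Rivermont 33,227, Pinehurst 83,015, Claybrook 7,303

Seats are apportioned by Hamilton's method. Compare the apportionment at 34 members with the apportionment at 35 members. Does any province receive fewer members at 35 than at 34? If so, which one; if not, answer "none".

Rivermont

At 34 seats: Oakdale 14, Rivermont 6, Pinehurst 13, Claybrook 1.
At 35 seats: Oakdale 15, Rivermont 5, Pinehurst 14, Claybrook 1.
Rivermont drops from 6 to 5.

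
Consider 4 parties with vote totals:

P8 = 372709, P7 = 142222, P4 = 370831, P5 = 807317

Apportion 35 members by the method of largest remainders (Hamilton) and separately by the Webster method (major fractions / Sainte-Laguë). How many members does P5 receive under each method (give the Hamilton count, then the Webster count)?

Hamilton: P8 8, P7 3, P4 7, P5 17.
Webster: P8 8, P7 3, P4 8, P5 16.
P5 gets 17 under Hamilton and 16 under Webster.

17 and 16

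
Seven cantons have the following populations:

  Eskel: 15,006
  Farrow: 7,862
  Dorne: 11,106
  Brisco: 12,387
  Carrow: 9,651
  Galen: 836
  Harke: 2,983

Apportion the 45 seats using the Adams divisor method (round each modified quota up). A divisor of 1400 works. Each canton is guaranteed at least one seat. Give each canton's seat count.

With modified divisor 1400: modified quotas Eskel 10.719, Farrow 5.616, Dorne 7.933, Brisco 8.848, Carrow 6.894, Galen 0.597, Harke 2.131.
Rounding up: Eskel 11, Farrow 6, Dorne 8, Brisco 9, Carrow 7, Galen 1, Harke 3 (total 45).

Eskel=11; Farrow=6; Dorne=8; Brisco=9; Carrow=7; Galen=1; Harke=3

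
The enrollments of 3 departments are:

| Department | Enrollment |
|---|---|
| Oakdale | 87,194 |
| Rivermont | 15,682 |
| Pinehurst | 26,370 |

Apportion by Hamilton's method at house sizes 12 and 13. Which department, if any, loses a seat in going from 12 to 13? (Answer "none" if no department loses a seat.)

Rivermont

At 12 seats: Oakdale 8, Rivermont 2, Pinehurst 2.
At 13 seats: Oakdale 9, Rivermont 1, Pinehurst 3.
Rivermont drops from 2 to 1.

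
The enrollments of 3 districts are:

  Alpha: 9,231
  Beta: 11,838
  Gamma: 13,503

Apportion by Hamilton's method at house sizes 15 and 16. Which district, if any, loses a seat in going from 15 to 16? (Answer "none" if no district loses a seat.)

none

At 15 seats: Alpha 4, Beta 5, Gamma 6.
At 16 seats: Alpha 4, Beta 6, Gamma 6.
No district's allocation decreased.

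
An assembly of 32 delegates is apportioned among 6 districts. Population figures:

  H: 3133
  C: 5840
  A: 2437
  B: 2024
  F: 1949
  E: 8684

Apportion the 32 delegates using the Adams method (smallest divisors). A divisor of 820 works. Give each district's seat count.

With modified divisor 820: modified quotas H 3.821, C 7.122, A 2.972, B 2.468, F 2.377, E 10.590.
Rounding up: H 4, C 8, A 3, B 3, F 3, E 11 (total 32).

H=4, C=8, A=3, B=3, F=3, E=11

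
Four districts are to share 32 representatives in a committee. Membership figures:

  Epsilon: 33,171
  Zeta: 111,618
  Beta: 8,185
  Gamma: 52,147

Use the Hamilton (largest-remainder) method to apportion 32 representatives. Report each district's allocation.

Standard divisor: 205121 ÷ 32 ≈ 6410.031.
Standard quotas: Epsilon 5.1749, Zeta 17.4130, Beta 1.2769, Gamma 8.1352.
Lower quotas: Epsilon 5, Zeta 17, Beta 1, Gamma 8 (sum 31, leaving 1 seat).
Remainders in descending order: Zeta 0.4130, Beta 0.2769, Epsilon 0.1749, Gamma 0.1352.
Largest remainder: Zeta receives the extra seat.

Epsilon: 5, Zeta: 18, Beta: 1, Gamma: 8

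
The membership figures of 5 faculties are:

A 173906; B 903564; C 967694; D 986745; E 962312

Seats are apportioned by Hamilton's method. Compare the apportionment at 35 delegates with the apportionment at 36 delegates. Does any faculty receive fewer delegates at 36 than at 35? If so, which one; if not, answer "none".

At 35 seats: A 2, B 8, C 8, D 9, E 8.
At 36 seats: A 1, B 8, C 9, D 9, E 9.
A drops from 2 to 1.

A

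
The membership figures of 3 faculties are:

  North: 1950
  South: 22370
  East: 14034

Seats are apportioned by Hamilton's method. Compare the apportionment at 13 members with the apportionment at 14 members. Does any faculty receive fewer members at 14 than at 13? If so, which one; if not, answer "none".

none

At 13 seats: North 1, South 7, East 5.
At 14 seats: North 1, South 8, East 5.
No faculty's allocation decreased.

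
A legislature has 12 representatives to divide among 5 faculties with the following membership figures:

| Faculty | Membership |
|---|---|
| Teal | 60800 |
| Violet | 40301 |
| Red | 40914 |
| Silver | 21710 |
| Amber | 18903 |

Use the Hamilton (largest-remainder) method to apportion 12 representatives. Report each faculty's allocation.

Teal=4, Violet=3, Red=3, Silver=1, Amber=1

The standard divisor is 182628/12 = 15219.
Standard quotas: Teal 3.9950, Violet 2.6481, Red 2.6884, Silver 1.4265, Amber 1.2421.
Lower quotas: Teal 3, Violet 2, Red 2, Silver 1, Amber 1 (sum 9, leaving 3 seats).
Remainders in descending order: Teal 0.9950, Red 0.6884, Violet 0.6481, Silver 0.4265, Amber 0.2421.
The surplus seats go to Teal, Red, Violet.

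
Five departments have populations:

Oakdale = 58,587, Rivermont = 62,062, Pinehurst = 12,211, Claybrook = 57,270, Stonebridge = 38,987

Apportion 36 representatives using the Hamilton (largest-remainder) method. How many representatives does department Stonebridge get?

The standard divisor is 229117/36 ≈ 6364.361.
Standard quotas: Oakdale 9.2055, Rivermont 9.7515, Pinehurst 1.9187, Claybrook 8.9985, Stonebridge 6.1258.
Lower quotas: Oakdale 9, Rivermont 9, Pinehurst 1, Claybrook 8, Stonebridge 6 (sum 33, leaving 3 seats).
Remainders in descending order: Claybrook 0.9985, Pinehurst 0.9187, Rivermont 0.7515, Oakdale 0.2055, Stonebridge 0.1258.
Largest remainders: Claybrook, Pinehurst, Rivermont receive the extra seats.
Stonebridge receives 6.

6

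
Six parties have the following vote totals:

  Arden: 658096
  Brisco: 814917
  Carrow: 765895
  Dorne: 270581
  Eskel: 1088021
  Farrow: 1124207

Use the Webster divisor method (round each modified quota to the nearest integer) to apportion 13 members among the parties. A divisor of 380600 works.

Arden=2; Brisco=2; Carrow=2; Dorne=1; Eskel=3; Farrow=3

With modified divisor 380600: modified quotas Arden 1.729, Brisco 2.141, Carrow 2.012, Dorne 0.711, Eskel 2.859, Farrow 2.954.
Rounding to the nearest integer: Arden 2, Brisco 2, Carrow 2, Dorne 1, Eskel 3, Farrow 3 (total 13).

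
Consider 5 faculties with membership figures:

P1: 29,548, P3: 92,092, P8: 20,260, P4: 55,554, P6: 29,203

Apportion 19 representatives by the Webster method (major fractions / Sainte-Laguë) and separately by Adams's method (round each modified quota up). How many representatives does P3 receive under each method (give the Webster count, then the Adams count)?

8 and 7

Webster: P1 2, P3 8, P8 2, P4 5, P6 2.
Adams: P1 3, P3 7, P8 2, P4 4, P6 3.
P3 gets 8 under Webster and 7 under Adams.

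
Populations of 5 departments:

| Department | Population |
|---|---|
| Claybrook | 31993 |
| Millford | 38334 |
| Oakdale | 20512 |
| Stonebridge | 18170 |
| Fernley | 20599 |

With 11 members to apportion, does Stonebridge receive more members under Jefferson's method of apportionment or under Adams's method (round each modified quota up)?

Jefferson: Claybrook 3, Millford 3, Oakdale 2, Stonebridge 1, Fernley 2.
Adams: Claybrook 2, Millford 3, Oakdale 2, Stonebridge 2, Fernley 2.
Stonebridge gets 1 under Jefferson and 2 under Adams.

Adams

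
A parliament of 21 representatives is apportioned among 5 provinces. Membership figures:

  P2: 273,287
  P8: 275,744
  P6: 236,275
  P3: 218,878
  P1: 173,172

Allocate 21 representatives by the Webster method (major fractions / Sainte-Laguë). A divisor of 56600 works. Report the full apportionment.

P2 5; P8 5; P6 4; P3 4; P1 3

With modified divisor 56600: modified quotas P2 4.828, P8 4.872, P6 4.174, P3 3.867, P1 3.060.
Rounding to the nearest integer: P2 5, P8 5, P6 4, P3 4, P1 3 (total 21).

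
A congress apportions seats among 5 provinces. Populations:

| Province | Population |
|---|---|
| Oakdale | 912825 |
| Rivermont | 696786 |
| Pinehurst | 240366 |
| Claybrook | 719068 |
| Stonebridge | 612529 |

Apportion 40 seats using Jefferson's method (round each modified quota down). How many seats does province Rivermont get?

9

Standard divisor 3181574/40 ≈ 79539.35; standard quotas: Oakdale 11.476, Rivermont 8.760, Pinehurst 3.022, Claybrook 9.040, Stonebridge 7.701.
Rounding down gives 11, 8, 3, 9, 7 = 38 seats, so the divisor must be adjusted.
With modified divisor 76300: modified quotas Oakdale 11.964, Rivermont 9.132, Pinehurst 3.150, Claybrook 9.424, Stonebridge 8.028.
Rounding down: Oakdale 11, Rivermont 9, Pinehurst 3, Claybrook 9, Stonebridge 8 (total 40).
Rivermont receives 9.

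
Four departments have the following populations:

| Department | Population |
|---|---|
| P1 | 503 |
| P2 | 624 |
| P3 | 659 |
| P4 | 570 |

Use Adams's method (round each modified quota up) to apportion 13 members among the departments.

Standard divisor 2356/13 ≈ 181.231; standard quotas: P1 2.775, P2 3.443, P3 3.636, P4 3.145.
Rounding up gives 3, 4, 4, 4 = 15 seats, so the divisor must be adjusted.
With modified divisor 210: modified quotas P1 2.395, P2 2.971, P3 3.138, P4 2.714.
Rounding up: P1 3, P2 3, P3 4, P4 3 (total 13).

P1: 3; P2: 3; P3: 4; P4: 3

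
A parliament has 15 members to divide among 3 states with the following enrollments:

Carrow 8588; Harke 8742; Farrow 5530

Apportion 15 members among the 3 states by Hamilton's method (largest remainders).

Carrow: 6, Harke: 6, Farrow: 3

Standard divisor: 22860 ÷ 15 = 1524.
Standard quotas: Carrow 5.6352, Harke 5.7362, Farrow 3.6286.
Lower quotas: Carrow 5, Harke 5, Farrow 3 (sum 13, leaving 2 seats).
Remainders in descending order: Harke 0.7362, Carrow 0.6352, Farrow 0.6286.
Largest remainders: Harke, Carrow receive the extra seats.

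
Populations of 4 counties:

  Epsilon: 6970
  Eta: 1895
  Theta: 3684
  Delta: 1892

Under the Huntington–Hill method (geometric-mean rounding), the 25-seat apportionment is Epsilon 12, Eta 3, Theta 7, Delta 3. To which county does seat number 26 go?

Epsilon

Priority for the next seat is population ÷ (√(s·(s+1))).
Priorities: Epsilon 558.047, Eta 547.039, Theta 492.295, Delta 546.173.
Highest priority: Epsilon.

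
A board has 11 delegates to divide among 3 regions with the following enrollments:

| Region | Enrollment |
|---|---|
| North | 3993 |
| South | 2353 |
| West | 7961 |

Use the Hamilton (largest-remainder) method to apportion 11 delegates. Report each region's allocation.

The standard divisor is 14307/11 ≈ 1300.636.
Standard quotas: North 3.0700, South 1.8091, West 6.1208.
Lower quotas: North 3, South 1, West 6 (sum 10, leaving 1 seat).
Remainders in descending order: South 0.8091, West 0.1208, North 0.0700.
The surplus seat goes to South.

North 3, South 2, West 6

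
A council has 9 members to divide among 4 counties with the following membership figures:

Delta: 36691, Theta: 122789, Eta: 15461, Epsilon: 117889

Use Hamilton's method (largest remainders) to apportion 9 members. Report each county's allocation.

The standard divisor is 292830/9 ≈ 32536.667.
Standard quotas: Delta 1.1277, Theta 3.7739, Eta 0.4752, Epsilon 3.6233.
Lower quotas: Delta 1, Theta 3, Eta 0, Epsilon 3 (sum 7, leaving 2 seats).
Remainders in descending order: Theta 0.7739, Epsilon 0.6233, Eta 0.4752, Delta 0.1277.
The surplus seats go to Theta, Epsilon.

Delta: 1, Theta: 4, Eta: 0, Epsilon: 4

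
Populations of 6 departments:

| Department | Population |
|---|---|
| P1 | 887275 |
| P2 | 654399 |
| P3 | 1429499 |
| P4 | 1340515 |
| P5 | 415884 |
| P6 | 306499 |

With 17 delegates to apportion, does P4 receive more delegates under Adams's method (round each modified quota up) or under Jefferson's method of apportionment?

Adams: P1 3, P2 2, P3 5, P4 4, P5 2, P6 1.
Jefferson: P1 3, P2 2, P3 5, P4 5, P5 1, P6 1.
P4 gets 4 under Adams and 5 under Jefferson.

Jefferson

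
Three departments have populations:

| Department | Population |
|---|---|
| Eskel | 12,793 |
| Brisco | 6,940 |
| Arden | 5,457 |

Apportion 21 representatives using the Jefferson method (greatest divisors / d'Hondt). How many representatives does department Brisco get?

6

Standard divisor 25190/21 ≈ 1199.524; standard quotas: Eskel 10.665, Brisco 5.786, Arden 4.549.
Rounding down gives 10, 5, 4 = 19 seats, so the divisor must be adjusted.
With modified divisor 1100: modified quotas Eskel 11.630, Brisco 6.309, Arden 4.961.
Rounding down: Eskel 11, Brisco 6, Arden 4 (total 21).
Brisco receives 6.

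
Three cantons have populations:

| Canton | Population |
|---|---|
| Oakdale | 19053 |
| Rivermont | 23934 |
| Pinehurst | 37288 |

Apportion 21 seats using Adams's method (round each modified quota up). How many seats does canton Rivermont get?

Standard divisor 80275/21 ≈ 3822.619; standard quotas: Oakdale 4.984, Rivermont 6.261, Pinehurst 9.755.
Rounding up gives 5, 7, 10 = 22 seats, so the divisor must be adjusted.
With modified divisor 4100: modified quotas Oakdale 4.647, Rivermont 5.838, Pinehurst 9.095.
Rounding up: Oakdale 5, Rivermont 6, Pinehurst 10 (total 21).
Rivermont receives 6.

6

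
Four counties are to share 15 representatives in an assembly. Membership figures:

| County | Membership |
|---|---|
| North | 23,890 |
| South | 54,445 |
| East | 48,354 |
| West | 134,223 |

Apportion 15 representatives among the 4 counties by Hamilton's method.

North: 1, South: 3, East: 3, West: 8

Standard divisor: 260912 ÷ 15 ≈ 17394.133.
Standard quotas: North 1.3735, South 3.1301, East 2.7799, West 7.7166.
Lower quotas: North 1, South 3, East 2, West 7 (sum 13, leaving 2 seats).
Remainders in descending order: East 0.7799, West 0.7166, North 0.3735, South 0.1301.
Largest remainders: East, West receive the extra seats.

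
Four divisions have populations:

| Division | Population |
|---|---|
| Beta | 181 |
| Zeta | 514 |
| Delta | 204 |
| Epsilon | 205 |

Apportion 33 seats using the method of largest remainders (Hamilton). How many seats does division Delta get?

Standard divisor: 1104 ÷ 33 ≈ 33.455.
Standard quotas: Beta 5.410, Zeta 15.364, Delta 6.098, Epsilon 6.128.
Lower quotas: Beta 5, Zeta 15, Delta 6, Epsilon 6 (sum 32, leaving 1 seat).
Remainders in descending order: Beta 0.410, Zeta 0.364, Epsilon 0.128, Delta 0.098.
Largest remainder: Beta receives the extra seat.
Delta receives 6.

6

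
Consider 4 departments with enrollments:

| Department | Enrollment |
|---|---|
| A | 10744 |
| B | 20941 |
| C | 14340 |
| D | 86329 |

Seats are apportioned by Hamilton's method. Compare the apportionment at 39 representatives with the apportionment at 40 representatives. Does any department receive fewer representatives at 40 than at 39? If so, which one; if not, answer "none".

none

At 39 seats: A 3, B 6, C 4, D 26.
At 40 seats: A 3, B 6, C 5, D 26.
No department's allocation decreased.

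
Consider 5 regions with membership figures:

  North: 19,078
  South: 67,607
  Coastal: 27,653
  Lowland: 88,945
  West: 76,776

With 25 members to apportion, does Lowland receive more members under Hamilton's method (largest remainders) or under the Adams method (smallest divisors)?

Hamilton: North 2, South 6, Coastal 2, Lowland 8, West 7.
Adams: North 2, South 6, Coastal 3, Lowland 7, West 7.
Lowland gets 8 under Hamilton and 7 under Adams.

Hamilton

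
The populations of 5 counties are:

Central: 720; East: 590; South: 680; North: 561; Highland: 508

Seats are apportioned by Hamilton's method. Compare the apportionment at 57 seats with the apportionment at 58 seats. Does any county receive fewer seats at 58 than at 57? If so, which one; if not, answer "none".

Highland

At 57 seats: Central 13, East 11, South 13, North 10, Highland 10.
At 58 seats: Central 14, East 11, South 13, North 11, Highland 9.
Highland drops from 10 to 9.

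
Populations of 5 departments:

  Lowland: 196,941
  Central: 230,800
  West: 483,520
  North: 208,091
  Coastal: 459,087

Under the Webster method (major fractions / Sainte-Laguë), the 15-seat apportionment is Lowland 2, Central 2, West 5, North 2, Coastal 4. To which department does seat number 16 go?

Priority for the next seat is population ÷ (current seats + 0.5).
Priorities: Lowland 78776.400, Central 92320.000, West 87912.727, North 83236.400, Coastal 102019.333.
Highest priority: Coastal.

Coastal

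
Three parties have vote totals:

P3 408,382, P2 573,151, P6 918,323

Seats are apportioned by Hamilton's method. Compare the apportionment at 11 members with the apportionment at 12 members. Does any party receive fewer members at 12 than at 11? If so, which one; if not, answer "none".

P3

At 11 seats: P3 3, P2 3, P6 5.
At 12 seats: P3 2, P2 4, P6 6.
P3 drops from 3 to 2.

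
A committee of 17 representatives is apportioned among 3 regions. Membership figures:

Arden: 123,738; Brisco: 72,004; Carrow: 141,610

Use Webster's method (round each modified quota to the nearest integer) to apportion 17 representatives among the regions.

Standard divisor 337352/17 ≈ 19844.235; standard quotas: Arden 6.235, Brisco 3.628, Carrow 7.136.
Rounding to the nearest integer gives Arden 6, Brisco 4, Carrow 7 — total 17, matching the house size, so no adjustment is needed.

Arden=6, Brisco=4, Carrow=7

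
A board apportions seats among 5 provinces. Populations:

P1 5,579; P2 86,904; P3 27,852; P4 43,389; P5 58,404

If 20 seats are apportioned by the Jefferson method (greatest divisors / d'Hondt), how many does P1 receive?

Standard divisor 222128/20 ≈ 11106.4; standard quotas: P1 0.502, P2 7.825, P3 2.508, P4 3.907, P5 5.259.
Rounding down gives 0, 7, 2, 3, 5 = 17 seats, so the divisor must be adjusted.
With modified divisor 9700: modified quotas P1 0.575, P2 8.959, P3 2.871, P4 4.473, P5 6.021.
Rounding down: P1 0, P2 8, P3 2, P4 4, P5 6 (total 20).
P1 receives 0.

0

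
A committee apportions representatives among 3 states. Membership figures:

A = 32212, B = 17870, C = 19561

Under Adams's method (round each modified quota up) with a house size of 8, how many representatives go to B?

Standard divisor 69643/8 ≈ 8705.375; standard quotas: A 3.700, B 2.053, C 2.247.
Rounding up gives 4, 3, 3 = 10 seats, so the divisor must be adjusted.
With modified divisor 10300: modified quotas A 3.127, B 1.735, C 1.899.
Rounding up: A 4, B 2, C 2 (total 8).
B receives 2.

2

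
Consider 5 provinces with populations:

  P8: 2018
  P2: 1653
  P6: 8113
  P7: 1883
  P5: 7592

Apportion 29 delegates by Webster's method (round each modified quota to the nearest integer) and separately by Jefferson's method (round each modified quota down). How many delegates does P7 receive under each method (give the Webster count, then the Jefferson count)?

3 and 2

Webster: P8 3, P2 2, P6 11, P7 3, P5 10.
Jefferson: P8 2, P2 2, P6 12, P7 2, P5 11.
P7 gets 3 under Webster and 2 under Jefferson.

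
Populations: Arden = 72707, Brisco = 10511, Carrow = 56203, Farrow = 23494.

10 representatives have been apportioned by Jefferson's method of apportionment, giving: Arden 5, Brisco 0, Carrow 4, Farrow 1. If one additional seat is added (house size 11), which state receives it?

Priority for the next seat is population ÷ (current seats + 1).
Priorities: Arden 12117.833, Brisco 10511.000, Carrow 11240.600, Farrow 11747.000.
Highest priority: Arden.

Arden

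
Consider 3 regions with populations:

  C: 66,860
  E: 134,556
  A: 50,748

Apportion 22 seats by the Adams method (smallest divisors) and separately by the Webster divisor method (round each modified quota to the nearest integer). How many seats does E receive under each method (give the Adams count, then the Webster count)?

Adams: C 6, E 11, A 5.
Webster: C 6, E 12, A 4.
E gets 11 under Adams and 12 under Webster.

11 and 12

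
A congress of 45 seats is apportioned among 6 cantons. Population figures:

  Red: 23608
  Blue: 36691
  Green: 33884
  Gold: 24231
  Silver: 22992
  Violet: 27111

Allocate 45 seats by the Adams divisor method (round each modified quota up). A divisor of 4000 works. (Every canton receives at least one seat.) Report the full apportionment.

With modified divisor 4000: modified quotas Red 5.902, Blue 9.173, Green 8.471, Gold 6.058, Silver 5.748, Violet 6.778.
Rounding up: Red 6, Blue 10, Green 9, Gold 7, Silver 6, Violet 7 (total 45).

Red 6, Blue 10, Green 9, Gold 7, Silver 6, Violet 7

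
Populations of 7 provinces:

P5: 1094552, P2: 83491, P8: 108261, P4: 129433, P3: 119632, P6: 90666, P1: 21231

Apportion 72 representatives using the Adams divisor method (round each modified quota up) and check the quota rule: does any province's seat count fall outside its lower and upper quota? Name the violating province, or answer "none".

Standard quotas: P5 47.842, P2 3.649, P8 4.732, P4 5.657, P3 5.229, P6 3.963, P1 0.928.
Adams allocation: P5 46, P2 4, P8 5, P4 6, P3 6, P6 4, P1 1.
P5 has quota 47.842 (lower 47, upper 48) but receives 46 — outside the quota interval.

P5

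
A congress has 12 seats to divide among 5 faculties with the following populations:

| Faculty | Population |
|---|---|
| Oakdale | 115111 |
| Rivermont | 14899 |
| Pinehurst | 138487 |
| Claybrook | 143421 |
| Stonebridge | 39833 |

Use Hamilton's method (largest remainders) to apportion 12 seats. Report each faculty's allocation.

Oakdale: 3, Rivermont: 0, Pinehurst: 4, Claybrook: 4, Stonebridge: 1

Total 451751; standard divisor 451751/12 ≈ 37645.917.
Standard quotas: Oakdale 3.0577, Rivermont 0.3958, Pinehurst 3.6787, Claybrook 3.8097, Stonebridge 1.0581.
Lower quotas: Oakdale 3, Rivermont 0, Pinehurst 3, Claybrook 3, Stonebridge 1 (sum 10, leaving 2 seats).
Remainders in descending order: Claybrook 0.8097, Pinehurst 0.6787, Rivermont 0.3958, Stonebridge 0.0581, Oakdale 0.0577.
The surplus seats go to Claybrook, Pinehurst.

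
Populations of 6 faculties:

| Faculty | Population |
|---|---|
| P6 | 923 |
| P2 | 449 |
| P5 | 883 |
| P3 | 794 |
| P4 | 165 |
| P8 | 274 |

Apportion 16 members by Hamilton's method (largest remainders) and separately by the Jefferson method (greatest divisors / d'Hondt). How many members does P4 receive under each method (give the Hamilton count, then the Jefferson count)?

1 and 0

Hamilton: P6 4, P2 2, P5 4, P3 4, P4 1, P8 1.
Jefferson: P6 5, P2 2, P5 4, P3 4, P4 0, P8 1.
P4 gets 1 under Hamilton and 0 under Jefferson.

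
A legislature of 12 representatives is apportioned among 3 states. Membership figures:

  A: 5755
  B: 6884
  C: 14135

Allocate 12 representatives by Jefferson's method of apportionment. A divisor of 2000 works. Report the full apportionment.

With modified divisor 2000: modified quotas A 2.877, B 3.442, C 7.067.
Rounding down: A 2, B 3, C 7 (total 12).

A 2; B 3; C 7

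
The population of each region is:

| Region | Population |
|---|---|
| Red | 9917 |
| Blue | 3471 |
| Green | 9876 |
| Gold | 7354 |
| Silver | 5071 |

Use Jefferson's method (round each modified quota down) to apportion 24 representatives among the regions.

Standard divisor 35689/24 ≈ 1487.042; standard quotas: Red 6.669, Blue 2.334, Green 6.641, Gold 4.945, Silver 3.410.
Rounding down gives 6, 2, 6, 4, 3 = 21 seats, so the divisor must be adjusted.
With modified divisor 1300: modified quotas Red 7.628, Blue 2.670, Green 7.597, Gold 5.657, Silver 3.901.
Rounding down: Red 7, Blue 2, Green 7, Gold 5, Silver 3 (total 24).

Red 7; Blue 2; Green 7; Gold 5; Silver 3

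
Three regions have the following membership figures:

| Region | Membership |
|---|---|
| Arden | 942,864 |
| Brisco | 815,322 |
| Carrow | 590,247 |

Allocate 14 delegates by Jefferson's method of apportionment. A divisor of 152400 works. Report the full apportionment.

Arden 6, Brisco 5, Carrow 3

With modified divisor 152400: modified quotas Arden 6.187, Brisco 5.350, Carrow 3.873.
Rounding down: Arden 6, Brisco 5, Carrow 3 (total 14).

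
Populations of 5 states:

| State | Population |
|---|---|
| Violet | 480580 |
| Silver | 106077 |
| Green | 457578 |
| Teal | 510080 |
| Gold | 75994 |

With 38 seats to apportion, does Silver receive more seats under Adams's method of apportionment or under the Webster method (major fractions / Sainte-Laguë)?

Adams: Violet 11, Silver 3, Green 10, Teal 12, Gold 2.
Webster: Violet 11, Silver 2, Green 11, Teal 12, Gold 2.
Silver gets 3 under Adams and 2 under Webster.

Adams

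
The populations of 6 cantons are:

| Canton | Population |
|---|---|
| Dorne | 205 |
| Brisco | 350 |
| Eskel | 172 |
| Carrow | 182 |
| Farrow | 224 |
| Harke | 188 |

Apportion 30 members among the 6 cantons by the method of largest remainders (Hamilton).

Dorne 5, Brisco 8, Eskel 4, Carrow 4, Farrow 5, Harke 4

Total 1321; standard divisor 1321/30 ≈ 44.033.
Standard quotas: Dorne 4.656, Brisco 7.949, Eskel 3.906, Carrow 4.133, Farrow 5.087, Harke 4.269.
Lower quotas: Dorne 4, Brisco 7, Eskel 3, Carrow 4, Farrow 5, Harke 4 (sum 27, leaving 3 seats).
Remainders in descending order: Brisco 0.949, Eskel 0.906, Dorne 0.656, Harke 0.269, Carrow 0.133, Farrow 0.087.
The surplus seats go to Brisco, Eskel, Dorne.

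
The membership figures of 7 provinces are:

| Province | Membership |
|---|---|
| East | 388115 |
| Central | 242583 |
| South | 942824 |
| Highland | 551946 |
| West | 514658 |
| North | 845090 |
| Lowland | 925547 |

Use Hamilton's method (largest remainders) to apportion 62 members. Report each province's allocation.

East 6, Central 3, South 13, Highland 8, West 7, North 12, Lowland 13

The standard divisor is 4410763/62 ≈ 71141.339.
Standard quotas: East 5.4555, Central 3.4099, South 13.2528, Highland 7.7584, West 7.2343, North 11.8790, Lowland 13.0100.
Lower quotas: East 5, Central 3, South 13, Highland 7, West 7, North 11, Lowland 13 (sum 59, leaving 3 seats).
Remainders in descending order: North 0.8790, Highland 0.7584, East 0.4555, Central 0.4099, South 0.2528, West 0.2343, Lowland 0.0100.
The surplus seats go to North, Highland, East.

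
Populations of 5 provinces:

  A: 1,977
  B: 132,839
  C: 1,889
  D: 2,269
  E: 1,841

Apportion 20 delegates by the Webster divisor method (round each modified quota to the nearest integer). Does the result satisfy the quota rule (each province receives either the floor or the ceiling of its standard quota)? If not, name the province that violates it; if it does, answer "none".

Standard quotas: A 0.281, B 18.867, C 0.268, D 0.322, E 0.261.
Webster allocation: A 0, B 20, C 0, D 0, E 0.
B has quota 18.867 (lower 18, upper 19) but receives 20 — outside the quota interval.

B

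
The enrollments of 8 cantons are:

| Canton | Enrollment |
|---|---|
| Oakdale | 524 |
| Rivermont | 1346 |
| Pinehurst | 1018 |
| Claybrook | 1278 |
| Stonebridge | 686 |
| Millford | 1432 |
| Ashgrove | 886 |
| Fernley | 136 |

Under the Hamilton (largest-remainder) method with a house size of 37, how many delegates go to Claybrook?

The standard divisor is 7306/37 ≈ 197.459.
Standard quotas: Oakdale 2.654, Rivermont 6.817, Pinehurst 5.155, Claybrook 6.472, Stonebridge 3.474, Millford 7.252, Ashgrove 4.487, Fernley 0.689.
Lower quotas: Oakdale 2, Rivermont 6, Pinehurst 5, Claybrook 6, Stonebridge 3, Millford 7, Ashgrove 4, Fernley 0 (sum 33, leaving 4 seats).
Remainders in descending order: Rivermont 0.817, Fernley 0.689, Oakdale 0.654, Ashgrove 0.487, Stonebridge 0.474, Claybrook 0.472, Millford 0.252, Pinehurst 0.155.
Largest remainders: Rivermont, Fernley, Oakdale, Ashgrove receive the extra seats.
Claybrook receives 6.

6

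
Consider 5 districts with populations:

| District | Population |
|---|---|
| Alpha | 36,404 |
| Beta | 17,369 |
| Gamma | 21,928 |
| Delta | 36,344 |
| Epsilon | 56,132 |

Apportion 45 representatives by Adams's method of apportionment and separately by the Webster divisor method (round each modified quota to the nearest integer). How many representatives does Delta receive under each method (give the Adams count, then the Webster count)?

Adams: Alpha 10, Beta 5, Gamma 6, Delta 10, Epsilon 14.
Webster: Alpha 10, Beta 5, Gamma 6, Delta 9, Epsilon 15.
Delta gets 10 under Adams and 9 under Webster.

10 and 9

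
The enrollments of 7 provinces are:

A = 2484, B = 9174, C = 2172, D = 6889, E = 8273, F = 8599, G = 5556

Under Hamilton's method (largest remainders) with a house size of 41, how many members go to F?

8

The standard divisor is 43147/41 ≈ 1052.366.
Standard quotas: A 2.3604, B 8.7175, C 2.0639, D 6.5462, E 7.8613, F 8.1711, G 5.2795.
Lower quotas: A 2, B 8, C 2, D 6, E 7, F 8, G 5 (sum 38, leaving 3 seats).
Remainders in descending order: E 0.8613, B 0.7175, D 0.5462, A 0.3604, G 0.2795, F 0.1711, C 0.0639.
The surplus seats go to E, B, D.
F receives 8.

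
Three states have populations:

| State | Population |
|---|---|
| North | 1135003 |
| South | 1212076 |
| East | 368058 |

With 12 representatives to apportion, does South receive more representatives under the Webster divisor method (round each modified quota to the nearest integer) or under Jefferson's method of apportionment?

Jefferson

Webster: North 5, South 5, East 2.
Jefferson: North 5, South 6, East 1.
South gets 5 under Webster and 6 under Jefferson.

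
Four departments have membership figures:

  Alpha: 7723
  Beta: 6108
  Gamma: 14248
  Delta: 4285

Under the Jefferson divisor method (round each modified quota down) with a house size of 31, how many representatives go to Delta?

4

Standard divisor 32364/31 ≈ 1044; standard quotas: Alpha 7.398, Beta 5.851, Gamma 13.648, Delta 4.104.
Rounding down gives 7, 5, 13, 4 = 29 seats, so the divisor must be adjusted.
With modified divisor 1000: modified quotas Alpha 7.723, Beta 6.108, Gamma 14.248, Delta 4.285.
Rounding down: Alpha 7, Beta 6, Gamma 14, Delta 4 (total 31).
Delta receives 4.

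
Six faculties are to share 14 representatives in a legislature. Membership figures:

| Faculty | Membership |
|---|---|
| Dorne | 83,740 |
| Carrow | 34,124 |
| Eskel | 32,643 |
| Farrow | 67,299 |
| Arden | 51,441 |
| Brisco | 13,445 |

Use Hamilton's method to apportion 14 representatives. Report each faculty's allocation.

Standard divisor: 282692 ÷ 14 ≈ 20192.286.
Standard quotas: Dorne 4.1471, Carrow 1.6900, Eskel 1.6166, Farrow 3.3329, Arden 2.5476, Brisco 0.6658.
Lower quotas: Dorne 4, Carrow 1, Eskel 1, Farrow 3, Arden 2, Brisco 0 (sum 11, leaving 3 seats).
Remainders in descending order: Carrow 0.6900, Brisco 0.6658, Eskel 0.6166, Arden 0.5476, Farrow 0.3329, Dorne 0.1471.
The surplus seats go to Carrow, Brisco, Eskel.

Dorne 4; Carrow 2; Eskel 2; Farrow 3; Arden 2; Brisco 1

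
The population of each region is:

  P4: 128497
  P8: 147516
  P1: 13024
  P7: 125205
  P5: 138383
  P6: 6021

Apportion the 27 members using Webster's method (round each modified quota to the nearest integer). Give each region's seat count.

Standard divisor 558646/27 ≈ 20690.593; standard quotas: P4 6.210, P8 7.130, P1 0.629, P7 6.051, P5 6.688, P6 0.291.
Rounding to the nearest integer gives P4 6, P8 7, P1 1, P7 6, P5 7, P6 0 — total 27, matching the house size, so no adjustment is needed.

P4 6, P8 7, P1 1, P7 6, P5 7, P6 0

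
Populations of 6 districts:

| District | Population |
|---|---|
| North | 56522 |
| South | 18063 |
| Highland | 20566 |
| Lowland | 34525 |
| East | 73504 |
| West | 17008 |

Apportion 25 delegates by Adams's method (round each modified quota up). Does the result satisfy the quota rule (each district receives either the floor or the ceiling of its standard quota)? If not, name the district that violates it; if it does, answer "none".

Standard quotas: North 6.417, South 2.051, Highland 2.335, Lowland 3.920, East 8.346, West 1.931.
Adams allocation: North 6, South 2, Highland 3, Lowland 4, East 8, West 2.
Every allocation lies between the lower and upper quota.

none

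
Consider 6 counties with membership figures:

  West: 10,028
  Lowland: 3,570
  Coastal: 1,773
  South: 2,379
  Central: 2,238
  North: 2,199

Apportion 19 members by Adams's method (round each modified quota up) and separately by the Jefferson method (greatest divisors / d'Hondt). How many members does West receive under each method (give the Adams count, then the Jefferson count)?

8 and 9

Adams: West 8, Lowland 3, Coastal 2, South 2, Central 2, North 2.
Jefferson: West 9, Lowland 3, Coastal 1, South 2, Central 2, North 2.
West gets 8 under Adams and 9 under Jefferson.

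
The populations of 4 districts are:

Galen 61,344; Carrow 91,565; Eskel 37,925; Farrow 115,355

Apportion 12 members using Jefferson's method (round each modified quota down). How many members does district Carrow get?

Standard divisor 306189/12 ≈ 25515.75; standard quotas: Galen 2.404, Carrow 3.589, Eskel 1.486, Farrow 4.521.
Rounding down gives 2, 3, 1, 4 = 10 seats, so the divisor must be adjusted.
With modified divisor 21700: modified quotas Galen 2.827, Carrow 4.220, Eskel 1.748, Farrow 5.316.
Rounding down: Galen 2, Carrow 4, Eskel 1, Farrow 5 (total 12).
Carrow receives 4.

4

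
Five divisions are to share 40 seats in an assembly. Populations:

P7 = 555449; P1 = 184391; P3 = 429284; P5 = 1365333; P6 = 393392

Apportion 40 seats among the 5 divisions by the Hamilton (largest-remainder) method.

Standard divisor: 2927849 ÷ 40 ≈ 73196.225.
Standard quotas: P7 7.5885, P1 2.5191, P3 5.8648, P5 18.6531, P6 5.3745.
Lower quotas: P7 7, P1 2, P3 5, P5 18, P6 5 (sum 37, leaving 3 seats).
Remainders in descending order: P3 0.8648, P5 0.6531, P7 0.5885, P1 0.5191, P6 0.3745.
The surplus seats go to P3, P5, P7.

P7 8, P1 2, P3 6, P5 19, P6 5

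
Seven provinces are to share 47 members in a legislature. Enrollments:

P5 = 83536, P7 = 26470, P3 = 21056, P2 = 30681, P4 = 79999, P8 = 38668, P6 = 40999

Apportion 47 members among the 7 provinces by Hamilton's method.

Total 321409; standard divisor 321409/47 ≈ 6838.489.
Standard quotas: P5 12.2156, P7 3.8707, P3 3.0790, P2 4.4865, P4 11.6983, P8 5.6545, P6 5.9953.
Lower quotas: P5 12, P7 3, P3 3, P2 4, P4 11, P8 5, P6 5 (sum 43, leaving 4 seats).
Remainders in descending order: P6 0.9953, P7 0.8707, P4 0.6983, P8 0.6545, P2 0.4865, P5 0.2156, P3 0.0790.
The surplus seats go to P6, P7, P4, P8.

P5=12; P7=4; P3=3; P2=4; P4=12; P8=6; P6=6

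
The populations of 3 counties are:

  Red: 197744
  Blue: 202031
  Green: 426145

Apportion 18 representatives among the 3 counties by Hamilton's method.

Total 825920; standard divisor 825920/18 ≈ 45884.444.
Standard quotas: Red 4.3096, Blue 4.4030, Green 9.2874.
Lower quotas: Red 4, Blue 4, Green 9 (sum 17, leaving 1 seat).
Remainders in descending order: Blue 0.4030, Red 0.3096, Green 0.2874.
Largest remainder: Blue receives the extra seat.

Red 4, Blue 5, Green 9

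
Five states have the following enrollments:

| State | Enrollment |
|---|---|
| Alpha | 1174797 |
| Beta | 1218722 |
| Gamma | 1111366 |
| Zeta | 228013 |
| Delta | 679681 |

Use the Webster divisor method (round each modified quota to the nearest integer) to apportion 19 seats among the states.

Alpha=5; Beta=5; Gamma=5; Zeta=1; Delta=3

Standard divisor 4412579/19 ≈ 232241; standard quotas: Alpha 5.059, Beta 5.248, Gamma 4.785, Zeta 0.982, Delta 2.927.
Rounding to the nearest integer gives Alpha 5, Beta 5, Gamma 5, Zeta 1, Delta 3 — total 19, matching the house size, so no adjustment is needed.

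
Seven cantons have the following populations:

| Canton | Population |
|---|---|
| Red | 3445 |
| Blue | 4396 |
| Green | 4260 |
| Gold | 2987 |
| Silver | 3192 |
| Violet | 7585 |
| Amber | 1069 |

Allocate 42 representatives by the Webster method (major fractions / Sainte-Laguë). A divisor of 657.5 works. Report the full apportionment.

Red 5; Blue 7; Green 6; Gold 5; Silver 5; Violet 12; Amber 2

With modified divisor 657.5: modified quotas Red 5.240, Blue 6.686, Green 6.479, Gold 4.543, Silver 4.855, Violet 11.536, Amber 1.626.
Rounding to the nearest integer: Red 5, Blue 7, Green 6, Gold 5, Silver 5, Violet 12, Amber 2 (total 42).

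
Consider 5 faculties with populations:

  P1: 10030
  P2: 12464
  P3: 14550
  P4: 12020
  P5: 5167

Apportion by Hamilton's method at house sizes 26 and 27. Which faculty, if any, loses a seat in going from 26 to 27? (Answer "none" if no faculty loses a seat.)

At 26 seats: P1 5, P2 6, P3 7, P4 6, P5 2.
At 27 seats: P1 5, P2 6, P3 7, P4 6, P5 3.
No faculty's allocation decreased.

none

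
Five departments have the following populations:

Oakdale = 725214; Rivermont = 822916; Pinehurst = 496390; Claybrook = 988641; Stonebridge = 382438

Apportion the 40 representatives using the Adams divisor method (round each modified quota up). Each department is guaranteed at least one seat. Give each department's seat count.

Oakdale 8, Rivermont 10, Pinehurst 6, Claybrook 11, Stonebridge 5

Standard divisor 3415599/40 ≈ 85389.975; standard quotas: Oakdale 8.493, Rivermont 9.637, Pinehurst 5.813, Claybrook 11.578, Stonebridge 4.479.
Rounding up gives 9, 10, 6, 12, 5 = 42 seats, so the divisor must be adjusted.
With modified divisor 91000: modified quotas Oakdale 7.969, Rivermont 9.043, Pinehurst 5.455, Claybrook 10.864, Stonebridge 4.203.
Rounding up: Oakdale 8, Rivermont 10, Pinehurst 6, Claybrook 11, Stonebridge 5 (total 40).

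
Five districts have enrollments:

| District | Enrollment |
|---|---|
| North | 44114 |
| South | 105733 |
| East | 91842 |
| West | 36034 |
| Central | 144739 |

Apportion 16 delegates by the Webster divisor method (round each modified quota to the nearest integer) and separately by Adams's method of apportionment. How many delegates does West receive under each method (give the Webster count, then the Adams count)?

1 and 2

Webster: North 2, South 4, East 3, West 1, Central 6.
Adams: North 2, South 4, East 3, West 2, Central 5.
West gets 1 under Webster and 2 under Adams.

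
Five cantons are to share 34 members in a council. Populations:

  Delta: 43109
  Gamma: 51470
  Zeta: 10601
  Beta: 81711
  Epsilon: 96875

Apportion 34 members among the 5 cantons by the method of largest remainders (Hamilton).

Delta: 5, Gamma: 6, Zeta: 1, Beta: 10, Epsilon: 12

Total 283766; standard divisor 283766/34 ≈ 8346.059.
Standard quotas: Delta 5.1652, Gamma 6.1670, Zeta 1.2702, Beta 9.7904, Epsilon 11.6073.
Lower quotas: Delta 5, Gamma 6, Zeta 1, Beta 9, Epsilon 11 (sum 32, leaving 2 seats).
Remainders in descending order: Beta 0.7904, Epsilon 0.6073, Zeta 0.2702, Gamma 0.1670, Delta 0.1652.
The surplus seats go to Beta, Epsilon.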